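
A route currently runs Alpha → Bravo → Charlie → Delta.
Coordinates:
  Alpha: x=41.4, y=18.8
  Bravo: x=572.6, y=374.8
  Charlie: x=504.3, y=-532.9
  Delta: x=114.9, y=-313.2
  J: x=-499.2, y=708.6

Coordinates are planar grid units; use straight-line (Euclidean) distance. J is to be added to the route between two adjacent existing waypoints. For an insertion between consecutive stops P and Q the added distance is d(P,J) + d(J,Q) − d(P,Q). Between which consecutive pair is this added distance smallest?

Added distance for inserting J between each consecutive pair:
Alpha–Bravo: 1359.5
Bravo–Charlie: 1808.7
Charlie–Delta: 2341.4
Smallest added distance is 1359.5, inserting between Alpha and Bravo.

between Alpha and Bravo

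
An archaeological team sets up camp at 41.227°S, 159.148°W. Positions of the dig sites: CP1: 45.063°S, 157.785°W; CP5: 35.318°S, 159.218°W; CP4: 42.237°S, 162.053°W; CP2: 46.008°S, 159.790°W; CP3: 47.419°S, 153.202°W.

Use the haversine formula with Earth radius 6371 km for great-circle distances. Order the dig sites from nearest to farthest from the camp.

CP4, CP1, CP2, CP5, CP3

Distance from the camp at 41.227°S, 159.148°W to each:
CP4 42.237°S, 162.053°W: 265.9 km
CP1 45.063°S, 157.785°W: 440.6 km
CP2 46.008°S, 159.790°W: 534.1 km
CP5 35.318°S, 159.218°W: 657.1 km
CP3 47.419°S, 153.202°W: 834.8 km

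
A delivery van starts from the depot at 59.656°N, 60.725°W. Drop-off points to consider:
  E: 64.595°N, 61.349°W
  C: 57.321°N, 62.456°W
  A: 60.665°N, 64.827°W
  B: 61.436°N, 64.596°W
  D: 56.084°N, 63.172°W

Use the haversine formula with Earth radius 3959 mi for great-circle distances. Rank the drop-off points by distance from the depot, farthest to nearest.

Distance from the depot at 59.656°N, 60.725°W to each:
E 64.595°N, 61.349°W: 341.9 mi
D 56.084°N, 63.172°W: 262.6 mi
B 61.436°N, 64.596°W: 180.0 mi
C 57.321°N, 62.456°W: 173.0 mi
A 60.665°N, 64.827°W: 157.3 mi

E, D, B, C, A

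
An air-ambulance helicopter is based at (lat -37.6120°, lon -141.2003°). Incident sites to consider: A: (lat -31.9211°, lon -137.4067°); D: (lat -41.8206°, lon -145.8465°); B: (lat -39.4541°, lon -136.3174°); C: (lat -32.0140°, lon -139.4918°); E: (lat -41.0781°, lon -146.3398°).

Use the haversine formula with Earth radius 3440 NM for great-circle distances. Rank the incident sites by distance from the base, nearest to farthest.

B, E, D, C, A

Computing each great-circle distance from (lat -37.6120°, lon -141.2003°):
B (lat -39.4541°, lon -136.3174°): 254.6 NM
E (lat -41.0781°, lon -146.3398°): 316.5 NM
D (lat -41.8206°, lon -145.8465°): 331.4 NM
C (lat -32.0140°, lon -139.4918°): 346.5 NM
A (lat -31.9211°, lon -137.4067°): 389.5 NM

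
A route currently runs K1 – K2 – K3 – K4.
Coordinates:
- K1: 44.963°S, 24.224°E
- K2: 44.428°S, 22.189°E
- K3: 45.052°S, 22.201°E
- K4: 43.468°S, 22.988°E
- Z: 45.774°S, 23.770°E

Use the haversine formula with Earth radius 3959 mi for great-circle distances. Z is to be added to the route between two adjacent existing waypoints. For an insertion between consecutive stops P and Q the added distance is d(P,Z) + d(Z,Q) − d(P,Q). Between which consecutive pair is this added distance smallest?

between K1 and K2

Added distance for inserting Z between each consecutive pair:
K1–K2: 74.5 mi
K2–K3: 168.7 mi
K3–K4: 138.7 mi
Smallest added distance is 74.5 mi, inserting between K1 and K2.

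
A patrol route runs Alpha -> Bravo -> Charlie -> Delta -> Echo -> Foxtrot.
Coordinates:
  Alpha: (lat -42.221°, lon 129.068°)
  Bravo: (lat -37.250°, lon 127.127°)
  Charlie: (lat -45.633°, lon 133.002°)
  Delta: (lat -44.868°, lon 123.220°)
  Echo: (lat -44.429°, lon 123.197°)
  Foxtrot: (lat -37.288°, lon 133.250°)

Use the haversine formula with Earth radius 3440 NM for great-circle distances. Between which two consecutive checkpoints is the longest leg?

Leg distances:
Alpha→Bravo: 311.6 NM
Bravo→Charlie: 568.1 NM
Charlie→Delta: 415.7 NM
Delta→Echo: 26.4 NM
Echo→Foxtrot: 625.4 NM
The longest leg is Echo–Foxtrot at 625.4 NM.

Echo–Foxtrot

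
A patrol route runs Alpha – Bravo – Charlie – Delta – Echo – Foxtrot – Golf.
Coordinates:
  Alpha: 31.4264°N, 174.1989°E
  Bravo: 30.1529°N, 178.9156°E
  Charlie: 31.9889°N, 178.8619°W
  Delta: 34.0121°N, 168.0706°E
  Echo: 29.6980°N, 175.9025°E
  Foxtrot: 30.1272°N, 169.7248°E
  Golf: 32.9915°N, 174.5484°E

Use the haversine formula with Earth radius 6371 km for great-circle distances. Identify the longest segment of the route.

Leg distances:
Alpha→Bravo: 472.2 km
Bravo→Charlie: 294.1 km
Charlie→Delta: 1238.3 km
Delta→Echo: 881.2 km
Echo→Foxtrot: 597.3 km
Foxtrot→Golf: 556.9 km
The longest leg is Charlie–Delta at 1238.3 km.

Charlie–Delta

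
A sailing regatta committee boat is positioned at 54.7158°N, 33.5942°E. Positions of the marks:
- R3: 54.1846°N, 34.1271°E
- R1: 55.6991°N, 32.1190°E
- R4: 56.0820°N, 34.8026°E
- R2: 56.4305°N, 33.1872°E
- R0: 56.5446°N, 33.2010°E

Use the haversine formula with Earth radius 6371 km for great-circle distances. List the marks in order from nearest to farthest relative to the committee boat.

Distances from the committee boat:
R3 54.1846°N, 34.1271°E: 68.4 km
R1 55.6991°N, 32.1190°E: 143.9 km
R4 56.0820°N, 34.8026°E: 170.0 km
R2 56.4305°N, 33.1872°E: 192.4 km
R0 56.5446°N, 33.2010°E: 204.8 km

R3, R1, R4, R2, R0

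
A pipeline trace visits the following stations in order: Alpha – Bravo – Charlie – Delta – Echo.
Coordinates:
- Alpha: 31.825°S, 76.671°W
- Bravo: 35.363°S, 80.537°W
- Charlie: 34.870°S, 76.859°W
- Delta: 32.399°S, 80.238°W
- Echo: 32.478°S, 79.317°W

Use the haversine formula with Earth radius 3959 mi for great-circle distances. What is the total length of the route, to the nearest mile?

854 mi

Leg distances:
Alpha→Bravo: 330.5 mi  (cumulative 330.5 mi)
Bravo→Charlie: 210.6 mi  (cumulative 541.1 mi)
Charlie→Delta: 258.7 mi  (cumulative 799.8 mi)
Delta→Echo: 54.0 mi  (cumulative 853.8 mi)
Total route length ≈ 854 mi.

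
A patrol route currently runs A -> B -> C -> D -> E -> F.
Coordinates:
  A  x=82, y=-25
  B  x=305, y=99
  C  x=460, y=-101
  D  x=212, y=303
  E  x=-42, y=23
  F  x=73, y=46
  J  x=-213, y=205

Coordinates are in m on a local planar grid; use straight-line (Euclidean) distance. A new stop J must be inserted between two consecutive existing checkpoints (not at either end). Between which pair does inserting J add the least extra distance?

between D and E

Added distance for inserting J between each consecutive pair:
A–B: 647.6 m
B–C: 1015.0 m
C–D: 701.4 m
D–E: 307.8 m
E–F: 459.7 m
Smallest added distance is 307.8 m, inserting between D and E.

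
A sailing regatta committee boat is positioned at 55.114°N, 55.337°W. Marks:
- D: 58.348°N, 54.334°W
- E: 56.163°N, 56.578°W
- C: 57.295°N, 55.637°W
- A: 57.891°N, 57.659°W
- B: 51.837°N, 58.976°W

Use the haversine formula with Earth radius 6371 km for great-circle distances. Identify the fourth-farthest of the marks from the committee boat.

Distance to each, sorted:
B: 436.6 km
D: 364.8 km
A: 340.0 km
C: 243.2 km
E: 140.3 km
The fourth-farthest is C at 243.2 km.

C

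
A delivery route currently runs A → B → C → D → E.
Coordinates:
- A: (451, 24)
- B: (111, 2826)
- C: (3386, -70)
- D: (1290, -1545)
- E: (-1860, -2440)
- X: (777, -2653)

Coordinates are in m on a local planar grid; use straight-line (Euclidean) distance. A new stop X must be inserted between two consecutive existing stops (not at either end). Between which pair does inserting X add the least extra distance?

Added distance for inserting X between each consecutive pair:
A–B: 5393.6 m
B–C: 4818.9 m
C–D: 2329.4 m
D–E: 591.9 m
Smallest added distance is 591.9 m, inserting between D and E.

between D and E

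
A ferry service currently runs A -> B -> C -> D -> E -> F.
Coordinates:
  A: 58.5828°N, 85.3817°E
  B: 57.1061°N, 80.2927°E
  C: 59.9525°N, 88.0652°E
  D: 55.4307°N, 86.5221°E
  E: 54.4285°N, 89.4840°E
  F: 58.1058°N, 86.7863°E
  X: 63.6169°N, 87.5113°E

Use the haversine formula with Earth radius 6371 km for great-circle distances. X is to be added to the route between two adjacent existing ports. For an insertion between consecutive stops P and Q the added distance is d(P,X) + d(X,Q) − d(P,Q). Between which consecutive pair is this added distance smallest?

Added distance for inserting X between each consecutive pair:
A–B: 1052.9 km
B–C: 682.4 km
C–D: 809.4 km
D–E: 1720.2 km
E–F: 1200.4 km
Smallest added distance is 682.4 km, inserting between B and C.

between B and C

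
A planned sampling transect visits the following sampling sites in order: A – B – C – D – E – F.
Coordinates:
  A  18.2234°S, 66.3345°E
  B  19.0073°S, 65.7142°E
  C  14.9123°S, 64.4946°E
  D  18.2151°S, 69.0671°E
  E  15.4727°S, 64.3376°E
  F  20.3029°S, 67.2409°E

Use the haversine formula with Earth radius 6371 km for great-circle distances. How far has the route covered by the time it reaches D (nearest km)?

1193 km

Leg distances:
A→B: 109.0 km  (cumulative 109.0 km)
B→C: 473.4 km  (cumulative 582.4 km)
C→D: 610.2 km  (cumulative 1192.6 km)
Cumulative distance at D ≈ 1193 km.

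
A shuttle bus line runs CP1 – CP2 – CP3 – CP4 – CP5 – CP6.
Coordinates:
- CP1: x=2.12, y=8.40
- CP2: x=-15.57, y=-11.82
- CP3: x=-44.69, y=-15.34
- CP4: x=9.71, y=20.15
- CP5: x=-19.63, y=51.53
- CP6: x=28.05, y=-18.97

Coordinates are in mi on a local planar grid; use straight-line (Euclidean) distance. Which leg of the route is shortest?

Leg distances:
CP1→CP2: 26.9 mi
CP2→CP3: 29.3 mi
CP3→CP4: 65.0 mi
CP4→CP5: 43.0 mi
CP5→CP6: 85.1 mi
The shortest leg is CP1–CP2 at 26.9 mi.

CP1–CP2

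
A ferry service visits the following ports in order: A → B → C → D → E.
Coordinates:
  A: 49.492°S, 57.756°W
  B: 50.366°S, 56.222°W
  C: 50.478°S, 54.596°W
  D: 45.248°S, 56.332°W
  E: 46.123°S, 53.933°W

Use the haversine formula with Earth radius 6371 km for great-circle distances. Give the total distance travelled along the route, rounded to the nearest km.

1068 km

Leg distances:
A→B: 146.6 km  (cumulative 146.6 km)
B→C: 115.9 km  (cumulative 262.5 km)
C→D: 595.7 km  (cumulative 858.2 km)
D→E: 210.2 km  (cumulative 1068.5 km)
Total route length ≈ 1068 km.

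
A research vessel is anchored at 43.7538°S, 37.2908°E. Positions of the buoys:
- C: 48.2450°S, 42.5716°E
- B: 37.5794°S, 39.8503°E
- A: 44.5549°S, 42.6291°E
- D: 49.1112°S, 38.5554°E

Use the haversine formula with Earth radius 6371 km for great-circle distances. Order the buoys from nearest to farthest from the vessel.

Distance from the vessel at 43.7538°S, 37.2908°E to each:
A 44.5549°S, 42.6291°E: 435.0 km
D 49.1112°S, 38.5554°E: 603.5 km
C 48.2450°S, 42.5716°E: 644.5 km
B 37.5794°S, 39.8503°E: 719.6 km

A, D, C, B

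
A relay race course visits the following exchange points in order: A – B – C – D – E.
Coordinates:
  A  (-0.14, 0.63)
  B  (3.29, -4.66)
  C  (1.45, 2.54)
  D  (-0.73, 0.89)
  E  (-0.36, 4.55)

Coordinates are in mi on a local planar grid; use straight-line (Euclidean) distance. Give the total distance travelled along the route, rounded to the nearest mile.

Leg distances:
A→B: 6.3 mi  (cumulative 6.3 mi)
B→C: 7.4 mi  (cumulative 13.7 mi)
C→D: 2.7 mi  (cumulative 16.5 mi)
D→E: 3.7 mi  (cumulative 20.1 mi)
Total route length ≈ 20 mi.

20 mi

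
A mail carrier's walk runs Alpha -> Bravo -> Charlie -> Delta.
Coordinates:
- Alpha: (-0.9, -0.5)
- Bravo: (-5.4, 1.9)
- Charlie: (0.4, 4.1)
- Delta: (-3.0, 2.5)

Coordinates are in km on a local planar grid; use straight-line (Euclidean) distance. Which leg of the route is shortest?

Charlie–Delta

Leg distances:
Alpha→Bravo: 5.1 km
Bravo→Charlie: 6.2 km
Charlie→Delta: 3.8 km
The shortest leg is Charlie–Delta at 3.8 km.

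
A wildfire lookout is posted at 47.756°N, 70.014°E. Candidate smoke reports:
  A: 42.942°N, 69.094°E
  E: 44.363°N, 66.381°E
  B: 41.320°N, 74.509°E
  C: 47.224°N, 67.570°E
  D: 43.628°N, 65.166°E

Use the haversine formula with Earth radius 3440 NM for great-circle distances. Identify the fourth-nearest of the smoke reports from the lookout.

D

Distance to each, sorted:
C: 104.2 NM
E: 253.7 NM
A: 291.6 NM
D: 320.4 NM
B: 431.5 NM
The fourth-nearest is D at 320.4 NM.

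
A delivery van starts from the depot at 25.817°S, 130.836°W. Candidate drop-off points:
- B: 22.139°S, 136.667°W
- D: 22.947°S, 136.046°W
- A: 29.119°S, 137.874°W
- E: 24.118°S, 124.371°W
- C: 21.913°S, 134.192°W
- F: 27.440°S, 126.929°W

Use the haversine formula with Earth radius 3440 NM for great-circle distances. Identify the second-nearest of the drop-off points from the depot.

Distances from the depot (25.817°S, 130.836°W):
F: 231.2 NM
C: 298.1 NM
D: 332.9 NM
E: 366.3 NM
B: 388.6 NM
A: 424.0 NM
The second-nearest is C at 298.1 NM.

C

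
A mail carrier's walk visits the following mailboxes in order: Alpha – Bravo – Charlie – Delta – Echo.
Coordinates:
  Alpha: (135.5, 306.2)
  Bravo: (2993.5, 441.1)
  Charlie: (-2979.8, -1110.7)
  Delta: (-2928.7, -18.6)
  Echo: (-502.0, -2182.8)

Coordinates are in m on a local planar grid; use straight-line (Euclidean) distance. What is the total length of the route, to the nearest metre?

13378 m

Leg distances:
Alpha→Bravo: 2861.2 m  (cumulative 2861.2 m)
Bravo→Charlie: 6171.6 m  (cumulative 9032.8 m)
Charlie→Delta: 1093.3 m  (cumulative 10126.1 m)
Delta→Echo: 3251.6 m  (cumulative 13377.6 m)
Total route length ≈ 13378 m.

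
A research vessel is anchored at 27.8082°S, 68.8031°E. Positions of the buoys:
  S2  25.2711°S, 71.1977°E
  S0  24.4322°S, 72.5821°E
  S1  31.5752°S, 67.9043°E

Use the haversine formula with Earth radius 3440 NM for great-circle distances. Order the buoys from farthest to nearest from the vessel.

S0, S1, S2

Distance from the vessel at 27.8082°S, 68.8031°E to each:
S0 24.4322°S, 72.5821°E: 287.3 NM
S1 31.5752°S, 67.9043°E: 231.0 NM
S2 25.2711°S, 71.1977°E: 199.4 NM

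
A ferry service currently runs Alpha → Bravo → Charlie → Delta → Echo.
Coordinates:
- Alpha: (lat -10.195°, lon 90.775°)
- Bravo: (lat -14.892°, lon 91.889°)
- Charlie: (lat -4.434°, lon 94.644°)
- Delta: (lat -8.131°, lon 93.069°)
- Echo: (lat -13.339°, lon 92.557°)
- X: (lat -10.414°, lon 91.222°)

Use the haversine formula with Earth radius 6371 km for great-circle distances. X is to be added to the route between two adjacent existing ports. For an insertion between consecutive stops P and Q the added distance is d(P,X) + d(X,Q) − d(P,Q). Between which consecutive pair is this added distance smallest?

between Alpha and Bravo

Added distance for inserting X between each consecutive pair:
Alpha–Bravo: 21.7 km
Bravo–Charlie: 66.3 km
Charlie–Delta: 642.9 km
Delta–Echo: 99.3 km
Smallest added distance is 21.7 km, inserting between Alpha and Bravo.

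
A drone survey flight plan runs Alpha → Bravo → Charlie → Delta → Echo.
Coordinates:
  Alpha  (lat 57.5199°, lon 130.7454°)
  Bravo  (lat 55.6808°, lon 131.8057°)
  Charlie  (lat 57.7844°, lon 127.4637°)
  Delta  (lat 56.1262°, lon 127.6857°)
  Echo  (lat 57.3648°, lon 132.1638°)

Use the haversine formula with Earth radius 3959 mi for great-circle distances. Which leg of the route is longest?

Leg distances:
Alpha→Bravo: 133.3 mi
Bravo→Charlie: 219.5 mi
Charlie→Delta: 114.9 mi
Delta→Echo: 190.0 mi
The longest leg is Bravo–Charlie at 219.5 mi.

Bravo–Charlie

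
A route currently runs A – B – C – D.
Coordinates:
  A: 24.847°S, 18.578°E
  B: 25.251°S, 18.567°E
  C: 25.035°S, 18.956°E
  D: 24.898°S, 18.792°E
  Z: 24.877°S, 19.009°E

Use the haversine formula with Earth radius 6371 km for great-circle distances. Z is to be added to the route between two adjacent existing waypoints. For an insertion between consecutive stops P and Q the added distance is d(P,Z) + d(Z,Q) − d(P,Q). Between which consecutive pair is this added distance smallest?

between C and D

Added distance for inserting Z between each consecutive pair:
A–B: 59.6 km
B–C: 33.3 km
C–D: 17.9 km
Smallest added distance is 17.9 km, inserting between C and D.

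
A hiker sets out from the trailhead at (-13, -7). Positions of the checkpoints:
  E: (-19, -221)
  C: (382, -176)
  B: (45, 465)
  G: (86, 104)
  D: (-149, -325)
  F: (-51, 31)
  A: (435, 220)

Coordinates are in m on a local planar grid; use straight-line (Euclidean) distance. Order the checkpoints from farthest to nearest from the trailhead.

Distance from the trailhead at (-13, -7) to each:
A (435, 220): 502.2 m
B (45, 465): 475.6 m
C (382, -176): 429.6 m
D (-149, -325): 345.9 m
E (-19, -221): 214.1 m
G (86, 104): 148.7 m
F (-51, 31): 53.7 m

A, B, C, D, E, G, F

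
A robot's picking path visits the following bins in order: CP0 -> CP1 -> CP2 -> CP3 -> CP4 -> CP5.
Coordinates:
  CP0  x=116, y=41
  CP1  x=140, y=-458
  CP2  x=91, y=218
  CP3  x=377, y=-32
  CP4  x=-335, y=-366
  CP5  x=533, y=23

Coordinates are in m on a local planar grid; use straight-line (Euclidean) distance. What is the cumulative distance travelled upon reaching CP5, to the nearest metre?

Leg distances:
CP0→CP1: 499.6 m  (cumulative 499.6 m)
CP1→CP2: 677.8 m  (cumulative 1177.4 m)
CP2→CP3: 379.9 m  (cumulative 1557.2 m)
CP3→CP4: 786.4 m  (cumulative 2343.7 m)
CP4→CP5: 951.2 m  (cumulative 3294.8 m)
Cumulative distance at CP5 ≈ 3295 m.

3295 m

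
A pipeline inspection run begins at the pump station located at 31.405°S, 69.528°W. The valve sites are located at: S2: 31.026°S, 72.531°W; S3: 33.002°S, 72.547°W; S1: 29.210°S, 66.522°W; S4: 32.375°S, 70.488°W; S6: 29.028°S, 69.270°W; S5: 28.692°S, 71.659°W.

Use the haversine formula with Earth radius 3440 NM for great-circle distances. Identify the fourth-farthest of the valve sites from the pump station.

S2

Distances from the pump station (31.405°S, 69.528°W):
S1: 204.1 NM
S5: 197.0 NM
S3: 180.9 NM
S2: 155.9 NM
S6: 143.3 NM
S4: 76.1 NM
The fourth-farthest is S2 at 155.9 NM.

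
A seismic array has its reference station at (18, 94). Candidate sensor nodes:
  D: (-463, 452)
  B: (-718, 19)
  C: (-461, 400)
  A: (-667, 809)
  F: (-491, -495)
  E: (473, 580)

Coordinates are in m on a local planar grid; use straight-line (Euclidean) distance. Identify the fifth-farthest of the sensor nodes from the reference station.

Distances from the reference station ((18, 94)):
A: 990.2 m
F: 778.5 m
B: 739.8 m
E: 665.7 m
D: 599.6 m
C: 568.4 m
The fifth-farthest is D at 599.6 m.

D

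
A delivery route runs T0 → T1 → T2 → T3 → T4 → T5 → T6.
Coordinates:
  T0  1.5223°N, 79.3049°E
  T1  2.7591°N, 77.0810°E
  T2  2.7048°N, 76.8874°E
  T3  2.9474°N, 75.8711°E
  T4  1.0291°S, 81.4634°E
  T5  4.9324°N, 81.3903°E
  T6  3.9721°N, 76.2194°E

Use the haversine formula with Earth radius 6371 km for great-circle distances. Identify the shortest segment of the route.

Leg distances:
T0→T1: 282.8 km
T1→T2: 22.3 km
T2→T3: 116.0 km
T3→T4: 762.8 km
T4→T5: 662.9 km
T5→T6: 583.1 km
The shortest leg is T1–T2 at 22.3 km.

T1–T2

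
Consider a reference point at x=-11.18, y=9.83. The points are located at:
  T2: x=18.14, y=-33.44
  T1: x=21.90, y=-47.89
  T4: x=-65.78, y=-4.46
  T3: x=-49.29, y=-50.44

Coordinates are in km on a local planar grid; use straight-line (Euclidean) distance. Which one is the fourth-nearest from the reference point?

Distance to each, sorted:
T2: 52.3 km
T4: 56.4 km
T1: 66.5 km
T3: 71.3 km
The fourth-nearest is T3 at 71.3 km.

T3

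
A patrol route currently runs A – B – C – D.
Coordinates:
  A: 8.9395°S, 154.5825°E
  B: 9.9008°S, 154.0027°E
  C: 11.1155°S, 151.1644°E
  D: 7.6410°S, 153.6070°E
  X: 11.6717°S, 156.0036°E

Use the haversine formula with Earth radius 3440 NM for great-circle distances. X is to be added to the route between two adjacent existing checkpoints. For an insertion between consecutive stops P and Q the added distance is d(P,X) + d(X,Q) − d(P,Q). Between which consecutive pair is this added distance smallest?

Added distance for inserting X between each consecutive pair:
A–B: 275.9 NM
B–C: 262.9 NM
C–D: 313.4 NM
Smallest added distance is 262.9 NM, inserting between B and C.

between B and C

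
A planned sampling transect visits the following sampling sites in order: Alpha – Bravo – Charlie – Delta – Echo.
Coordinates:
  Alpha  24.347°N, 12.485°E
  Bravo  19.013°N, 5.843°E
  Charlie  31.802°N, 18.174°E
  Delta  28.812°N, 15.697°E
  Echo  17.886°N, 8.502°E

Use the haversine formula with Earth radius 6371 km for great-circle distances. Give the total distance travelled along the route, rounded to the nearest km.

Leg distances:
Alpha→Bravo: 906.8 km  (cumulative 906.8 km)
Bravo→Charlie: 1882.7 km  (cumulative 2789.4 km)
Charlie→Delta: 408.7 km  (cumulative 3198.2 km)
Delta→Echo: 1418.8 km  (cumulative 4616.9 km)
Total route length ≈ 4617 km.

4617 km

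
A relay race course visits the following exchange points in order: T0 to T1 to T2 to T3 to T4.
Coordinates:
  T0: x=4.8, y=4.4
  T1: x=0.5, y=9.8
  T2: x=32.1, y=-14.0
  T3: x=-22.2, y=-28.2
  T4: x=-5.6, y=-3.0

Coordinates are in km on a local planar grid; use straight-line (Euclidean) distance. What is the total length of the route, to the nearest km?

Leg distances:
T0→T1: 6.9 km  (cumulative 6.9 km)
T1→T2: 39.6 km  (cumulative 46.5 km)
T2→T3: 56.1 km  (cumulative 102.6 km)
T3→T4: 30.2 km  (cumulative 132.8 km)
Total route length ≈ 133 km.

133 km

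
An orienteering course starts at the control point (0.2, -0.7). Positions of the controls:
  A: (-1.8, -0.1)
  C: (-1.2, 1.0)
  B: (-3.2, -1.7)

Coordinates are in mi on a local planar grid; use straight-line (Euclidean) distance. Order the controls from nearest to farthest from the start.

Computing each straight-line distance from (0.2, -0.7):
A (-1.8, -0.1): 2.1 mi
C (-1.2, 1.0): 2.2 mi
B (-3.2, -1.7): 3.5 mi

A, C, B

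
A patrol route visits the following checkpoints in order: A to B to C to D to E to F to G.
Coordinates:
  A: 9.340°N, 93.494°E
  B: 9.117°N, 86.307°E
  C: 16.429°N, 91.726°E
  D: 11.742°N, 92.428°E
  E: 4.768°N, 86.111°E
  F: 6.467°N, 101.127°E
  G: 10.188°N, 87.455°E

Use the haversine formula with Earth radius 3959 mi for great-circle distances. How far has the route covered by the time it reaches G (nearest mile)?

4096 mi

Leg distances:
A→B: 490.4 mi  (cumulative 490.4 mi)
B→C: 623.2 mi  (cumulative 1113.6 mi)
C→D: 327.3 mi  (cumulative 1440.9 mi)
D→E: 647.0 mi  (cumulative 2087.9 mi)
E→F: 1039.2 mi  (cumulative 3127.0 mi)
F→G: 969.2 mi  (cumulative 4096.3 mi)
Cumulative distance at G ≈ 4096 mi.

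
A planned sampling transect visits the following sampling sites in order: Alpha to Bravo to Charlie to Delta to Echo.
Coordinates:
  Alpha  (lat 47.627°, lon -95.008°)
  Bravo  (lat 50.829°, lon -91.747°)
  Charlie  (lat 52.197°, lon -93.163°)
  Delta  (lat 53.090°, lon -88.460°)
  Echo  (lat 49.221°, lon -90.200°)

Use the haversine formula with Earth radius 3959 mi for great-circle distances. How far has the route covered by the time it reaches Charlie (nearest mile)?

378 mi

Leg distances:
Alpha→Bravo: 265.7 mi  (cumulative 265.7 mi)
Bravo→Charlie: 112.4 mi  (cumulative 378.1 mi)
Cumulative distance at Charlie ≈ 378 mi.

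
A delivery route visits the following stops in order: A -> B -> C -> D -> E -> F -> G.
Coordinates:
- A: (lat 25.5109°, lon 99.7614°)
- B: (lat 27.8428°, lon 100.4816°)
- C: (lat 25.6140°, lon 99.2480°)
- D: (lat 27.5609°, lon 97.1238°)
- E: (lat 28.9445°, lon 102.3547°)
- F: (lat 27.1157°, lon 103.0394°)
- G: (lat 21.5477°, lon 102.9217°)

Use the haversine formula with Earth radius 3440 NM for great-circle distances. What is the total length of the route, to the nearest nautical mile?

1197 NM

Leg distances:
A→B: 145.2 NM  (cumulative 145.2 NM)
B→C: 149.3 NM  (cumulative 294.5 NM)
C→D: 163.3 NM  (cumulative 457.8 NM)
D→E: 288.8 NM  (cumulative 746.6 NM)
E→F: 115.6 NM  (cumulative 862.3 NM)
F→G: 334.4 NM  (cumulative 1196.6 NM)
Total route length ≈ 1197 NM.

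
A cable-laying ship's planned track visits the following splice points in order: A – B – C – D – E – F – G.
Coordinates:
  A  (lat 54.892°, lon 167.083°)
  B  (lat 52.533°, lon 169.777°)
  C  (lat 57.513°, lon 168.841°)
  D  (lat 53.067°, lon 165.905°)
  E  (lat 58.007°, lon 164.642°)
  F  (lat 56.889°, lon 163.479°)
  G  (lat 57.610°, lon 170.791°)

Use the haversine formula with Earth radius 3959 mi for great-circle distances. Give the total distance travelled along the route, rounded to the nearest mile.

1582 mi

Leg distances:
A→B: 196.7 mi  (cumulative 196.7 mi)
B→C: 346.1 mi  (cumulative 542.8 mi)
C→D: 328.1 mi  (cumulative 870.9 mi)
D→E: 344.9 mi  (cumulative 1215.8 mi)
E→F: 88.5 mi  (cumulative 1304.3 mi)
F→G: 277.7 mi  (cumulative 1582.0 mi)
Total route length ≈ 1582 mi.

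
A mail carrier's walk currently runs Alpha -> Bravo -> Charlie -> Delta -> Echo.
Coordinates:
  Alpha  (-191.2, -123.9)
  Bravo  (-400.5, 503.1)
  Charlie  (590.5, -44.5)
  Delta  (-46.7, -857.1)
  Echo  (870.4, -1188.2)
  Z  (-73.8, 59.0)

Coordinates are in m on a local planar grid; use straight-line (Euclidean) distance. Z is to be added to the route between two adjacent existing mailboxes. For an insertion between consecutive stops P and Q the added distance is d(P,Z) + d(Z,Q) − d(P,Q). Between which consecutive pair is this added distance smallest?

between Bravo and Charlie

Added distance for inserting Z between each consecutive pair:
Alpha–Bravo: 107.6 m
Bravo–Charlie: 91.4 m
Charlie–Delta: 556.2 m
Delta–Echo: 1505.8 m
Smallest added distance is 91.4 m, inserting between Bravo and Charlie.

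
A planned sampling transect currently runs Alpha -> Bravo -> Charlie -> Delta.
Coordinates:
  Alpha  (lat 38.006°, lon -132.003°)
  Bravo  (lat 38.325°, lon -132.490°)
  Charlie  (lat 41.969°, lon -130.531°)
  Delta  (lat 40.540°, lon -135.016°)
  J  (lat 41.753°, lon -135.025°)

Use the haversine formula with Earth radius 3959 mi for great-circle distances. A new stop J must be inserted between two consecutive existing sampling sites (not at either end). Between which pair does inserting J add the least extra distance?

Added distance for inserting J between each consecutive pair:
Alpha–Bravo: 542.2 mi
Bravo–Charlie: 231.7 mi
Charlie–Delta: 62.5 mi
Smallest added distance is 62.5 mi, inserting between Charlie and Delta.

between Charlie and Delta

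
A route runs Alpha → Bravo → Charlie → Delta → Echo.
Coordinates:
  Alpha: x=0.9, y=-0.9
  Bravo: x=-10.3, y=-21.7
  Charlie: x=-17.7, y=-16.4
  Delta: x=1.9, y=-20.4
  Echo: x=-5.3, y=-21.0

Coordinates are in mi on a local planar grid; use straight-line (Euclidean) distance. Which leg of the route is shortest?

Delta–Echo

Leg distances:
Alpha→Bravo: 23.6 mi
Bravo→Charlie: 9.1 mi
Charlie→Delta: 20.0 mi
Delta→Echo: 7.2 mi
The shortest leg is Delta–Echo at 7.2 mi.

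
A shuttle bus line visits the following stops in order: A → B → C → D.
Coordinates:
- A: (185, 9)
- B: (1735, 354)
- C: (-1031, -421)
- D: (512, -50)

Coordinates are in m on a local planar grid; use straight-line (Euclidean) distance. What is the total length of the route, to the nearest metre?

Leg distances:
A→B: 1587.9 m  (cumulative 1587.9 m)
B→C: 2872.5 m  (cumulative 4460.5 m)
C→D: 1587.0 m  (cumulative 6047.4 m)
Total route length ≈ 6047 m.

6047 m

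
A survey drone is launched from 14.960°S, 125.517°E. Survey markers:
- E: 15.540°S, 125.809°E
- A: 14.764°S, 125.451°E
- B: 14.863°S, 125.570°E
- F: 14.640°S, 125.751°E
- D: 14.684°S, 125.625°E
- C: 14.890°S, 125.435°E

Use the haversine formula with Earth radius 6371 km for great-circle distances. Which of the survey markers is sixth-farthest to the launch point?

Distances from the launch point (14.960°S, 125.517°E):
E: 71.7 km
F: 43.6 km
D: 32.8 km
A: 22.9 km
B: 12.2 km
C: 11.8 km
The sixth-farthest is C at 11.8 km.

C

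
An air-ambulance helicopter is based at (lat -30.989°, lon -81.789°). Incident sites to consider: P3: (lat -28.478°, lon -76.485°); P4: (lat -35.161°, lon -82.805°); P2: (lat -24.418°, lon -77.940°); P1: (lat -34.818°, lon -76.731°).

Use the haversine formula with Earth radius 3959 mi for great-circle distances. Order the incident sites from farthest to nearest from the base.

Computing each great-circle distance from (lat -30.989°, lon -81.789°):
P2 (lat -24.418°, lon -77.940°): 511.4 mi
P1 (lat -34.818°, lon -76.731°): 395.0 mi
P3 (lat -28.478°, lon -76.485°): 362.4 mi
P4 (lat -35.161°, lon -82.805°): 294.2 mi

P2, P1, P3, P4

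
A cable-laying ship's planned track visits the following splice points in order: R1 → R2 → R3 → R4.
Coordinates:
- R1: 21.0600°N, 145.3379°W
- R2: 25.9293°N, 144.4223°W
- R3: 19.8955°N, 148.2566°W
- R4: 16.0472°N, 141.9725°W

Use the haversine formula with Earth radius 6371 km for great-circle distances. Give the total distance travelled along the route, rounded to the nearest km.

Leg distances:
R1→R2: 549.4 km  (cumulative 549.4 km)
R2→R3: 777.3 km  (cumulative 1326.7 km)
R3→R4: 790.3 km  (cumulative 2117.0 km)
Total route length ≈ 2117 km.

2117 km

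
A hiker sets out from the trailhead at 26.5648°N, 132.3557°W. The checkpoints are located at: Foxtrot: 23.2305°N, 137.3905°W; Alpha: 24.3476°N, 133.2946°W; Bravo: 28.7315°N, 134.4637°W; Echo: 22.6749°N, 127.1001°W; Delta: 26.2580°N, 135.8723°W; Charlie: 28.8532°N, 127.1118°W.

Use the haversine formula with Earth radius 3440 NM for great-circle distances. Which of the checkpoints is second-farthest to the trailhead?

Distances from the trailhead (26.5648°N, 132.3557°W):
Echo: 369.8 NM
Foxtrot: 339.4 NM
Charlie: 310.7 NM
Delta: 190.0 NM
Bravo: 171.7 NM
Alpha: 142.5 NM
The second-farthest is Foxtrot at 339.4 NM.

Foxtrot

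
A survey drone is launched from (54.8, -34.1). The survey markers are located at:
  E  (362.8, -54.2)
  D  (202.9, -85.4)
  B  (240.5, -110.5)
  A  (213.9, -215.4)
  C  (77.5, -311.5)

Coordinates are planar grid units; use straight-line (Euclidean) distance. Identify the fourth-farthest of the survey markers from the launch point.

B

Distances from the launch point ((54.8, -34.1)):
E: 308.7
C: 278.3
A: 241.2
B: 200.8
D: 156.7
The fourth-farthest is B at 200.8.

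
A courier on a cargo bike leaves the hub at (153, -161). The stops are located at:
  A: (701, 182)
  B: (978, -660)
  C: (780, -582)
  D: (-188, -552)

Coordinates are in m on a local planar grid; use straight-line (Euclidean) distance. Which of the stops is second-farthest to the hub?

Distance to each, sorted:
B: 964.2 m
C: 755.2 m
A: 646.5 m
D: 518.8 m
The second-farthest is C at 755.2 m.

C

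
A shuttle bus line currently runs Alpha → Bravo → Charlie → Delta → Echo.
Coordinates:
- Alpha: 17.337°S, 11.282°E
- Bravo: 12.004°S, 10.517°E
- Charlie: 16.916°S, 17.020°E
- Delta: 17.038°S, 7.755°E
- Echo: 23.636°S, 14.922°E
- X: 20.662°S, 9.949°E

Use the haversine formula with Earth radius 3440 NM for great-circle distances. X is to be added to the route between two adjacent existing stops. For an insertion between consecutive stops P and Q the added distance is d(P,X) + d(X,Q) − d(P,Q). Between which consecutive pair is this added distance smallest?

between Delta and Echo

Added distance for inserting X between each consecutive pair:
Alpha–Bravo: 411.1 NM
Bravo–Charlie: 501.9 NM
Charlie–Delta: 179.2 NM
Delta–Echo: 14.7 NM
Smallest added distance is 14.7 NM, inserting between Delta and Echo.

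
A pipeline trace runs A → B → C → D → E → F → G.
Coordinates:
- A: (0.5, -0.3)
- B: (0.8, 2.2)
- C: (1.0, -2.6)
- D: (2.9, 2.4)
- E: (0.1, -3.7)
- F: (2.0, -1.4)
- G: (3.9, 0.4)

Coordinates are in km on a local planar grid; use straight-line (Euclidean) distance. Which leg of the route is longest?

Leg distances:
A→B: 2.5 km
B→C: 4.8 km
C→D: 5.3 km
D→E: 6.7 km
E→F: 3.0 km
F→G: 2.6 km
The longest leg is D–E at 6.7 km.

D–E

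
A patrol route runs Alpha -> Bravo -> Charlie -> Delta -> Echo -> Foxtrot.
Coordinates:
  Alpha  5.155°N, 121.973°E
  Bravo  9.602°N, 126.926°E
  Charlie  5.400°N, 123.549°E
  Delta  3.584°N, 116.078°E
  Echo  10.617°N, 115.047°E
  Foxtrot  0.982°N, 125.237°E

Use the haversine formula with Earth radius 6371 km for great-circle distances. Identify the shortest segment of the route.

Bravo–Charlie

Leg distances:
Alpha→Bravo: 736.7 km
Bravo→Charlie: 597.4 km
Charlie→Delta: 852.4 km
Delta→Echo: 790.3 km
Echo→Foxtrot: 1554.2 km
The shortest leg is Bravo–Charlie at 597.4 km.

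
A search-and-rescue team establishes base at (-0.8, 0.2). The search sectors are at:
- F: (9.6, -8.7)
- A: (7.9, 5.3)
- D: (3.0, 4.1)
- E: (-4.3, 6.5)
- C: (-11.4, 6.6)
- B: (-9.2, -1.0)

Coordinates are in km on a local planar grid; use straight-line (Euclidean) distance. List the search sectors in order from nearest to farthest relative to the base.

D, E, B, A, C, F

Distances from the base:
D (3.0, 4.1): 5.4 km
E (-4.3, 6.5): 7.2 km
B (-9.2, -1.0): 8.5 km
A (7.9, 5.3): 10.1 km
C (-11.4, 6.6): 12.4 km
F (9.6, -8.7): 13.7 km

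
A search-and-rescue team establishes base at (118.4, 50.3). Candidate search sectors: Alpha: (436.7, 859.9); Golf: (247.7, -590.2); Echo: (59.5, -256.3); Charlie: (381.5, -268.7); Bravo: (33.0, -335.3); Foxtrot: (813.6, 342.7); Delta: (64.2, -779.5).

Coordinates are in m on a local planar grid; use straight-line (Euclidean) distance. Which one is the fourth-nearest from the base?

Golf

Distance to each, sorted:
Echo: 312.2 m
Bravo: 394.9 m
Charlie: 413.5 m
Golf: 653.4 m
Foxtrot: 754.2 m
Delta: 831.6 m
Alpha: 869.9 m
The fourth-nearest is Golf at 653.4 m.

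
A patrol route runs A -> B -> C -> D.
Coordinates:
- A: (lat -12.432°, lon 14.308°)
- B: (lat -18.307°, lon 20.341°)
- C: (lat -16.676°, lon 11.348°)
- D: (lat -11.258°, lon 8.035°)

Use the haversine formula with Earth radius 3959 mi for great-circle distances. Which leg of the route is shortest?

Leg distances:
A→B: 571.1 mi
B→C: 603.2 mi
C→D: 435.3 mi
The shortest leg is C–D at 435.3 mi.

C–D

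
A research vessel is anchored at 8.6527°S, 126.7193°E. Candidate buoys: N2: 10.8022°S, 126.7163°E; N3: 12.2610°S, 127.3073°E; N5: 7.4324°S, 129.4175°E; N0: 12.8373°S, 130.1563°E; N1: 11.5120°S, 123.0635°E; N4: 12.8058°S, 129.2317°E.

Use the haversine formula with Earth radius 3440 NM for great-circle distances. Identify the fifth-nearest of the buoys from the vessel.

Distances from the vessel (8.6527°S, 126.7193°E):
N2: 129.1 NM
N5: 176.3 NM
N3: 219.4 NM
N1: 276.0 NM
N4: 290.1 NM
N0: 322.8 NM
The fifth-nearest is N4 at 290.1 NM.

N4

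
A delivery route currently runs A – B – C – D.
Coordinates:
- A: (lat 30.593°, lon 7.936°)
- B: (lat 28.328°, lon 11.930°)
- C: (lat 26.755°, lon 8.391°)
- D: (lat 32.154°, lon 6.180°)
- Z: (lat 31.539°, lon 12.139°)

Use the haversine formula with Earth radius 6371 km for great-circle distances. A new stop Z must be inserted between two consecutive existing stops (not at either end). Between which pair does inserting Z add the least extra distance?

between A and B

Added distance for inserting Z between each consecutive pair:
A–B: 310.1 km
B–C: 611.8 km
C–D: 574.1 km
Smallest added distance is 310.1 km, inserting between A and B.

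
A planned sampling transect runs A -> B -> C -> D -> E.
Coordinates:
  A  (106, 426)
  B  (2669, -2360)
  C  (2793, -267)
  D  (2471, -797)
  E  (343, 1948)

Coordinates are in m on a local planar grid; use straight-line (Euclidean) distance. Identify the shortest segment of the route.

Leg distances:
A→B: 3785.6 m
B→C: 2096.7 m
C→D: 620.1 m
D→E: 3473.2 m
The shortest leg is C–D at 620.1 m.

C–D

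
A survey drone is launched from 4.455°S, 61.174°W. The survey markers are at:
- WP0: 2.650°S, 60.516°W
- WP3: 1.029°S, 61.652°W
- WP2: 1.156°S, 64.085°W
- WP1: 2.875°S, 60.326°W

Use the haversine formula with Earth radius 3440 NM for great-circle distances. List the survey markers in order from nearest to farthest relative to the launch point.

Distance from the launch point at 4.455°S, 61.174°W to each:
WP1 2.875°S, 60.326°W: 107.6 NM
WP0 2.650°S, 60.516°W: 115.3 NM
WP3 1.029°S, 61.652°W: 207.7 NM
WP2 1.156°S, 64.085°W: 264.0 NM

WP1, WP0, WP3, WP2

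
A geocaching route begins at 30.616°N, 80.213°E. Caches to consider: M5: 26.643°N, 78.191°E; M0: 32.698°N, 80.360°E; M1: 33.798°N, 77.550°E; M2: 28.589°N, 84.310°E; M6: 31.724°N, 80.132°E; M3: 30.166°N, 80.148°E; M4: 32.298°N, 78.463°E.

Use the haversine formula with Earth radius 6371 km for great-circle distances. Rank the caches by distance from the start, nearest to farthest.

M3, M6, M0, M4, M1, M2, M5

Distances from the start:
M3 30.166°N, 80.148°E: 50.4 km
M6 31.724°N, 80.132°E: 123.4 km
M0 32.698°N, 80.360°E: 231.9 km
M4 32.298°N, 78.463°E: 250.1 km
M1 33.798°N, 77.550°E: 433.5 km
M2 28.589°N, 84.310°E: 455.7 km
M5 26.643°N, 78.191°E: 483.8 km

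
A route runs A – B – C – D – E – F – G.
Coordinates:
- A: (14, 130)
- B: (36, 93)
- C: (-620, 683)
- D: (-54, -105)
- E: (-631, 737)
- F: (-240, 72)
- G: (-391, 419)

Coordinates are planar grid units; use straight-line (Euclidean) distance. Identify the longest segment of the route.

Leg distances:
A→B: 43.0
B→C: 882.3
C→D: 970.2
D→E: 1020.7
E→F: 771.4
F→G: 378.4
The longest leg is D–E at 1020.7.

D–E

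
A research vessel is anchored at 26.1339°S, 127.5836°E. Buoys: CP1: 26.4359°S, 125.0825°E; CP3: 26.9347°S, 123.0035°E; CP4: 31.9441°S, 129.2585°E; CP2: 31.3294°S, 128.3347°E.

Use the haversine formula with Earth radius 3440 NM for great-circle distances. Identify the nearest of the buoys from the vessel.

CP1

Distance to each, sorted:
CP1: 135.9 NM
CP3: 250.7 NM
CP2: 314.4 NM
CP4: 359.7 NM
The nearest is CP1 at 135.9 NM.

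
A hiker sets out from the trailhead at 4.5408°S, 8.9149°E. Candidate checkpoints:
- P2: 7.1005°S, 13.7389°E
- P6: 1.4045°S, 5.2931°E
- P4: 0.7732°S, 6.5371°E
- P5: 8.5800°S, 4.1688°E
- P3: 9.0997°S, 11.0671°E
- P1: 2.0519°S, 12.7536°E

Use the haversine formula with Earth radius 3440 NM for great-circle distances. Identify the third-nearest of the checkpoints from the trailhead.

Distance to each, sorted:
P4: 267.4 NM
P1: 274.3 NM
P6: 287.4 NM
P3: 302.3 NM
P2: 326.5 NM
P5: 372.7 NM
The third-nearest is P6 at 287.4 NM.

P6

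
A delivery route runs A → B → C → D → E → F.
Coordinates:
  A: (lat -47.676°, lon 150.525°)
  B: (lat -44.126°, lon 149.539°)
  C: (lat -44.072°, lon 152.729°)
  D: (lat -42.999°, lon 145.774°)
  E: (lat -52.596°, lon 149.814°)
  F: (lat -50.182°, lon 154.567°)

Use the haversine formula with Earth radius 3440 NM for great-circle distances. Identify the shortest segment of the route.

Leg distances:
A→B: 217.1 NM
B→C: 137.6 NM
C→D: 309.4 NM
D→E: 598.5 NM
E→F: 229.5 NM
The shortest leg is B–C at 137.6 NM.

B–C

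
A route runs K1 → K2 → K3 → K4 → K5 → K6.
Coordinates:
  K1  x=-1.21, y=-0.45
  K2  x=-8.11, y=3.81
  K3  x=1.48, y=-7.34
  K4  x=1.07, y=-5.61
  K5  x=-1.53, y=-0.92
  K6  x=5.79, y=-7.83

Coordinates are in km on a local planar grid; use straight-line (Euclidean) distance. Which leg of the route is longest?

Leg distances:
K1→K2: 8.1 km
K2→K3: 14.7 km
K3→K4: 1.8 km
K4→K5: 5.4 km
K5→K6: 10.1 km
The longest leg is K2–K3 at 14.7 km.

K2–K3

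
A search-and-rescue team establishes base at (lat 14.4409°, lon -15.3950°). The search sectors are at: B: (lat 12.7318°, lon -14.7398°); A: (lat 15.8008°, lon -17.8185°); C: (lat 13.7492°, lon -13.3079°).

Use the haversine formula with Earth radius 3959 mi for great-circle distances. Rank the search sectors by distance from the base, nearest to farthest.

B, C, A

Distance from the base at (lat 14.4409°, lon -15.3950°) to each:
B (lat 12.7318°, lon -14.7398°): 126.0 mi
C (lat 13.7492°, lon -13.3079°): 147.8 mi
A (lat 15.8008°, lon -17.8185°): 187.0 mi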